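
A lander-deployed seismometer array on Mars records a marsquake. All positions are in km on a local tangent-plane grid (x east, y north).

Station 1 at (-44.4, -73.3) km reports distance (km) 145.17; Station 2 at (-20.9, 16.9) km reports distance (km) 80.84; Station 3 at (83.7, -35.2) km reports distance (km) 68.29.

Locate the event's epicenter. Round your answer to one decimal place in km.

Circle about each station: (x + 44.4)² + (y + 73.3)² = 145.17²; (x + 20.9)² + (y − 16.9)² = 80.84²; (x − 83.7)² + (y + 35.2)² = 68.29².
Subtracting the Station 1 equation from the Station 2 and Station 3 equations removes the quadratic terms:
47.0 x + 180.4 y = 7917.39
256.2 x + 76.2 y = 17311.28
Solving the 2×2 system: x ≈ 59.1, y ≈ 28.5 km.

(59.1, 28.5)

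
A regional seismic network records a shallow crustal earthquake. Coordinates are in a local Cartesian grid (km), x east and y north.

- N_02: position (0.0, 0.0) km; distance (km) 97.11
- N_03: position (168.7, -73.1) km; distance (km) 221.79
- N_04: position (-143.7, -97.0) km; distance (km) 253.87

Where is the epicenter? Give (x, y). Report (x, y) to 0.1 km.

x ≈ 23.2 km, y ≈ 94.3 km

Circle about each station: x² + y² = 97.11²; (x − 168.7)² + (y + 73.1)² = 221.79²; (x + 143.7)² + (y + 97.0)² = 253.87².
Subtracting pairs of circle equations eliminates x²+y² and gives linear equations (the radical axes):
337.4 x − 146.2 y = -5957.15
-287.4 x − 194.0 y = -24960.93
Solving the 2×2 system: x ≈ 23.2, y ≈ 94.3 km.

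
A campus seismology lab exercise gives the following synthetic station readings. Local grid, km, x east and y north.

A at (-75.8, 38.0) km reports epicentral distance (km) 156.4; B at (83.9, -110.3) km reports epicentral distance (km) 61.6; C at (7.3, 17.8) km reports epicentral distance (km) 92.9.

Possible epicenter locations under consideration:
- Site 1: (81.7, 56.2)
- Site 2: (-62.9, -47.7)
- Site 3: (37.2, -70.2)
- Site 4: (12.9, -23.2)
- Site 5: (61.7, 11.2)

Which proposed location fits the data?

Site 3

For each candidate, compare |candidate − station| to the reported distance:
Site 1: residuals A 2.1, B 104.9, C 9.2 → max 104.9 km
Site 2: residuals A 69.7, B 98.0, C 3.1 → max 98.0 km
Site 3: residuals A 0.0, B 0.0, C 0.0 → max 0.0 km
Site 4: residuals A 48.6, B 50.8, C 51.5 → max 51.5 km
Site 5: residuals A 16.3, B 61.9, C 38.1 → max 61.9 km
Only Site 3 has all residuals ≈ 0.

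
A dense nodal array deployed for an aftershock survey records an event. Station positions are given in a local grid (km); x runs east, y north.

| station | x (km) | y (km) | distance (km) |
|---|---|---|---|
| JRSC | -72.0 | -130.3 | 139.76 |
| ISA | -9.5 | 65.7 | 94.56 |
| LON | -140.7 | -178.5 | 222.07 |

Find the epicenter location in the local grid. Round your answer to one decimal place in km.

19.2 km east, -24.4 km north

Circle about each station: (x + 72.0)² + (y + 130.3)² = 139.76²; (x + 9.5)² + (y − 65.7)² = 94.56²; (x + 140.7)² + (y + 178.5)² = 222.07².
Subtracting the JRSC equation from the ISA and LON equations removes the quadratic terms:
125.0 x + 392.0 y = -7164.09
-137.4 x − 96.4 y = -285.58
Solving the 2×2 system: x ≈ 19.2, y ≈ -24.4 km.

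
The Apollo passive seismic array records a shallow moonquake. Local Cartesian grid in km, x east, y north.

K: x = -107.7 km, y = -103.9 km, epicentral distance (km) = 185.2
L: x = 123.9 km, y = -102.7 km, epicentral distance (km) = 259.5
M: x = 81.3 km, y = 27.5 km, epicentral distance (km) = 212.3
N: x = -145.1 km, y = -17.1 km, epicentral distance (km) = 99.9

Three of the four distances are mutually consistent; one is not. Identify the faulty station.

Solve using three stations at a time. Using K, M, N (subtract circle equations pairwise → linear system) gives (x, y) ≈ (-124.2, 80.5).
Distances from that point to each station vs reported:
  K: calculated 185.2 vs reported 185.2 → residual 0.0 km
  L: calculated 308.4 vs reported 259.5 → residual 48.9 km
  M: calculated 212.3 vs reported 212.3 → residual 0.0 km
  N: calculated 99.8 vs reported 99.9 → residual 0.1 km
K, M, N are mutually consistent (residuals ≈ 0); L is off by 48.9 km.

L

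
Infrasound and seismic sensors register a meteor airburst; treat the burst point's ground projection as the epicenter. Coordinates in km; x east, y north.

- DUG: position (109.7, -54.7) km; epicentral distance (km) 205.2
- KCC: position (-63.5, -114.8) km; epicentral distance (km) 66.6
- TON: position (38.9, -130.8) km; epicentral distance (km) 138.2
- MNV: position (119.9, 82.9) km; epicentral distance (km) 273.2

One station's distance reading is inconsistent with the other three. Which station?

Solve using three stations at a time. Using DUG, TON, MNV (subtract circle equations pairwise → linear system) gives (x, y) ≈ (-92.5, -88.7).
Distances from that point to each station vs reported:
  DUG: calculated 205.0 vs reported 205.2 → residual 0.2 km
  KCC: calculated 39.0 vs reported 66.6 → residual 27.6 km
  TON: calculated 138.0 vs reported 138.2 → residual 0.2 km
  MNV: calculated 273.1 vs reported 273.2 → residual 0.1 km
DUG, TON, MNV are mutually consistent (residuals ≈ 0); KCC is off by 27.6 km.

KCC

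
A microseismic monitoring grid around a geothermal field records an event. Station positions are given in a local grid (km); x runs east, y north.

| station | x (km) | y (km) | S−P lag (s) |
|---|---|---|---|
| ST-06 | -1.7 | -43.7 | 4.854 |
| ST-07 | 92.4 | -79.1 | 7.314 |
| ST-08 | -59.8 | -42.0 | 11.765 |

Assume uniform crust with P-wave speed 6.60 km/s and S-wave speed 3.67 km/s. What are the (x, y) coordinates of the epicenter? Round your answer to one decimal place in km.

Distance from S−P lag: d = Δt · v_P v_S / (v_P − v_S) = Δt · (6.60·3.67)/(6.60−3.67) ≈ 8.2669·Δt.
So d_ST-06 = 40.13, d_ST-07 = 60.46, d_ST-08 = 97.26 km.
Circle about each station: (x + 1.7)² + (y + 43.7)² = 40.13²; (x − 92.4)² + (y + 79.1)² = 60.46²; (x + 59.8)² + (y + 42.0)² = 97.26².
Subtracting the ST-06 equation from the ST-07 and ST-08 equations removes the quadratic terms:
188.2 x − 70.8 y = 10837.00
-116.2 x + 3.4 y = -4421.63
Solving the 2×2 system: x ≈ 36.4, y ≈ -56.3 km.

36.4 km east, -56.3 km north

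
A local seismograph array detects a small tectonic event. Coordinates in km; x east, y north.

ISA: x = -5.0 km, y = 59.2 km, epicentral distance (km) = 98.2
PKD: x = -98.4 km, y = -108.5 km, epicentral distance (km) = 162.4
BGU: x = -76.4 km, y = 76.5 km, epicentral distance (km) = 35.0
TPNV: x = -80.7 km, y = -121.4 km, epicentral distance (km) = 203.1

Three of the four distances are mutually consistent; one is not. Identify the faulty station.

TPNV

Solve using three stations at a time. Using ISA, PKD, BGU (subtract circle equations pairwise → linear system) gives (x, y) ≈ (-103.0, 53.8).
Distances from that point to each station vs reported:
  ISA: calculated 98.2 vs reported 98.2 → residual 0.0 km
  PKD: calculated 162.4 vs reported 162.4 → residual 0.0 km
  BGU: calculated 35.0 vs reported 35.0 → residual 0.0 km
  TPNV: calculated 176.6 vs reported 203.1 → residual 26.5 km
ISA, PKD, BGU are mutually consistent (residuals ≈ 0); TPNV is off by 26.5 km.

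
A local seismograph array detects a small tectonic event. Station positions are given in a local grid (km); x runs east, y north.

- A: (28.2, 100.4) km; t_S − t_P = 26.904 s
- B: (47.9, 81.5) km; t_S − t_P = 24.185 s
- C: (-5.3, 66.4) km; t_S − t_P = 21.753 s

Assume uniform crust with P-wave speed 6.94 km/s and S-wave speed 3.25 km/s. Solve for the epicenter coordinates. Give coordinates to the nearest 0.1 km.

(21.2, -63.9)

Distance from S−P lag: d = Δt · v_P v_S / (v_P − v_S) = Δt · (6.94·3.25)/(6.94−3.25) ≈ 6.1125·Δt.
So d_A = 164.45, d_B = 147.83, d_C = 132.96 km.
Circle about each station: (x − 28.2)² + (y − 100.4)² = 164.45²; (x − 47.9)² + (y − 81.5)² = 147.83²; (x + 5.3)² + (y − 66.4)² = 132.96².
Subtracting the A equation from the B and C equations removes the quadratic terms:
39.4 x − 37.8 y = 3251.35
-67.0 x − 68.0 y = 2927.09
Solving the 2×2 system: x ≈ 21.2, y ≈ -63.9 km.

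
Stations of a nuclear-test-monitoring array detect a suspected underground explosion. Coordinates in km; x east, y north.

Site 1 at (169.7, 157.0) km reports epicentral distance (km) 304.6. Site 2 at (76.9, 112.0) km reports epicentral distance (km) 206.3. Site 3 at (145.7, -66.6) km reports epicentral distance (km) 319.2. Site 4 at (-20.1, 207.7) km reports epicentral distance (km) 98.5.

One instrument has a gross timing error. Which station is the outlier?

Solve using three stations at a time. Using Site 1, Site 2, Site 3 (subtract circle equations pairwise → linear system) gives (x, y) ≈ (-128.8, 96.3).
Distances from that point to each station vs reported:
  Site 1: calculated 304.6 vs reported 304.6 → residual 0.0 km
  Site 2: calculated 206.3 vs reported 206.3 → residual 0.0 km
  Site 3: calculated 319.2 vs reported 319.2 → residual 0.0 km
  Site 4: calculated 155.6 vs reported 98.5 → residual 57.1 km
Site 1, Site 2, Site 3 are mutually consistent (residuals ≈ 0); Site 4 is off by 57.1 km.

Site 4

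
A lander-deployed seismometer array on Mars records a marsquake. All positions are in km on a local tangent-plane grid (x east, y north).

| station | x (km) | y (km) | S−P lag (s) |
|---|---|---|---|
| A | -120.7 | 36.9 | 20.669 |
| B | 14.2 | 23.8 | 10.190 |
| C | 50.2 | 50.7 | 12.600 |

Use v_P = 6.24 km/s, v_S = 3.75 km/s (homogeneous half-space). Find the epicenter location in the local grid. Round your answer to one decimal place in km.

Distance from S−P lag: d = Δt · v_P v_S / (v_P − v_S) = Δt · (6.24·3.75)/(6.24−3.75) ≈ 9.3976·Δt.
So d_A = 194.24, d_B = 95.76, d_C = 118.41 km.
Circle about each station: (x + 120.7)² + (y − 36.9)² = 194.24²; (x − 14.2)² + (y − 23.8)² = 95.76²; (x − 50.2)² + (y − 50.7)² = 118.41².
Subtracting pairs of circle equations eliminates x²+y² and gives linear equations (the radical axes):
269.8 x − 26.2 y = 13397.18
341.8 x + 27.6 y = 12868.68
Solving the 2×2 system: x ≈ 43.1, y ≈ -67.5 km.

(43.1, -67.5)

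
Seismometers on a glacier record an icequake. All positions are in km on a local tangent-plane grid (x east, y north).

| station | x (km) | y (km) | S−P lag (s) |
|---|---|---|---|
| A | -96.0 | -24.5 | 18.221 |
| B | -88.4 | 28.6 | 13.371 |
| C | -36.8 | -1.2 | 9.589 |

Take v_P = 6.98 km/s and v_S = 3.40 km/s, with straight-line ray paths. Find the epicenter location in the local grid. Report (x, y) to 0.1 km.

Distance from S−P lag: d = Δt · v_P v_S / (v_P − v_S) = Δt · (6.98·3.40)/(6.98−3.40) ≈ 6.6291·Δt.
So d_A = 120.79, d_B = 88.64, d_C = 63.57 km.
Circle about each station: (x + 96.0)² + (y + 24.5)² = 120.79²; (x + 88.4)² + (y − 28.6)² = 88.64²; (x + 36.8)² + (y + 1.2)² = 63.57².
Subtracting the A equation from the B and C equations removes the quadratic terms:
15.2 x + 106.2 y = 5549.44
118.4 x + 46.6 y = 2088.51
Solving the 2×2 system: x ≈ -3.1, y ≈ 52.7 km.

-3.1 km east, 52.7 km north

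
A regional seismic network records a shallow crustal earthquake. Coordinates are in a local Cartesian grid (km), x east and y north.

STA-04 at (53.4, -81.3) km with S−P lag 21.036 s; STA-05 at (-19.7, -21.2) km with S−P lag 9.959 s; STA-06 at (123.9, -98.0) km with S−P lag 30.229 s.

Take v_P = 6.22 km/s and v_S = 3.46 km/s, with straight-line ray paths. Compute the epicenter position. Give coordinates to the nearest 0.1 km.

Distance from S−P lag: d = Δt · v_P v_S / (v_P − v_S) = Δt · (6.22·3.46)/(6.22−3.46) ≈ 7.7975·Δt.
So d_STA-04 = 164.03, d_STA-05 = 77.66, d_STA-06 = 235.71 km.
Circle about each station: (x − 53.4)² + (y + 81.3)² = 164.03²; (x + 19.7)² + (y + 21.2)² = 77.66²; (x − 123.9)² + (y + 98.0)² = 235.71².
Subtracting the STA-04 equation from the STA-05 and STA-06 equations removes the quadratic terms:
-146.2 x + 120.2 y = 12251.05
141.0 x − 33.4 y = -13159.40
Solving the 2×2 system: x ≈ -97.2, y ≈ -16.3 km.

x ≈ -97.2 km, y ≈ -16.3 km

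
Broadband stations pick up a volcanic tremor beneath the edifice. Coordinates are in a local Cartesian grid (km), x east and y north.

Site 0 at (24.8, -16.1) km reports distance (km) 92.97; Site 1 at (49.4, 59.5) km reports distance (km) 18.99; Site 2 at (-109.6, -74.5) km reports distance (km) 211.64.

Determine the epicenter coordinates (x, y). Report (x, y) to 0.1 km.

(39.5, 75.7)

Circle about each station: (x − 24.8)² + (y + 16.1)² = 92.97²; (x − 49.4)² + (y − 59.5)² = 18.99²; (x + 109.6)² + (y + 74.5)² = 211.64².
Subtracting pairs of circle equations eliminates x²+y² and gives linear equations (the radical axes):
49.2 x + 151.2 y = 13389.16
-268.8 x − 116.8 y = -19459.91
Solving the 2×2 system: x ≈ 39.5, y ≈ 75.7 km.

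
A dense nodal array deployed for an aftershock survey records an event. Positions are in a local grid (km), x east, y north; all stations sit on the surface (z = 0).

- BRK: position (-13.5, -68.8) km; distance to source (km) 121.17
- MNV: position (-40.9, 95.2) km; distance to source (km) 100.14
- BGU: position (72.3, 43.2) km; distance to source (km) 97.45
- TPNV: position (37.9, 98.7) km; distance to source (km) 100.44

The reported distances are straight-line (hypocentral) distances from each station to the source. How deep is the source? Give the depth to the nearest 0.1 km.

depth ≈ 65.5 km

Each station gives a sphere (x−x_i)² + (y−y_i)² + z² = d_i² (stations at z=0).
Subtracting the BRK sphere from MNV and BGU: z² cancels, leaving linear equations in x and y:
-54.8 x + 328.0 y = 10474.31
171.6 x + 224.0 y = 7363.51
Solving: x ≈ 1.006, y ≈ 32.102 km (keep extra digits for the depth step; rounded: 1.0, 32.1).
Then from the BRK sphere: z² = 121.17² − (x + 13.5)² − (y + 68.8)² with x = 1.006, y = 32.102, so z ≈ 65.502 ≈ 65.5 km.
Check against TPNV (with the unrounded solution): distance 100.43 ≈ 100.44 km. ✓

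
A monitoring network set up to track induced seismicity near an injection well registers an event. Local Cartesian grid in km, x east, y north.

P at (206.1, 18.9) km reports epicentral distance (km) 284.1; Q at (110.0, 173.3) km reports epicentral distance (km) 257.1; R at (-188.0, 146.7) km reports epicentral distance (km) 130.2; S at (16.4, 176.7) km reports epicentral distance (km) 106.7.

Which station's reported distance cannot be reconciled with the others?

Q

Solve using three stations at a time. Using P, R, S (subtract circle equations pairwise → linear system) gives (x, y) ≈ (-64.1, 106.7).
Distances from that point to each station vs reported:
  P: calculated 284.1 vs reported 284.1 → residual 0.0 km
  Q: calculated 186.4 vs reported 257.1 → residual 70.7 km
  R: calculated 130.2 vs reported 130.2 → residual 0.0 km
  S: calculated 106.7 vs reported 106.7 → residual 0.0 km
P, R, S are mutually consistent (residuals ≈ 0); Q is off by 70.7 km.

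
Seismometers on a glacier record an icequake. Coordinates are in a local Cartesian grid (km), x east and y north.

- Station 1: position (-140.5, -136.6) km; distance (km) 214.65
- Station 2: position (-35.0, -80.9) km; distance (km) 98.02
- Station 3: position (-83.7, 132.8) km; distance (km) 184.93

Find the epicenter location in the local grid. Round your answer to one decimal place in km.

Circle about each station: (x + 140.5)² + (y + 136.6)² = 214.65²; (x + 35.0)² + (y + 80.9)² = 98.02²; (x + 83.7)² + (y − 132.8)² = 184.93².
Subtracting pairs of circle equations eliminates x²+y² and gives linear equations (the radical axes):
211.0 x + 111.4 y = 5836.70
113.6 x + 538.8 y = -1882.76
Solving the 2×2 system: x ≈ 33.2, y ≈ -10.5 km.

x ≈ 33.2 km, y ≈ -10.5 km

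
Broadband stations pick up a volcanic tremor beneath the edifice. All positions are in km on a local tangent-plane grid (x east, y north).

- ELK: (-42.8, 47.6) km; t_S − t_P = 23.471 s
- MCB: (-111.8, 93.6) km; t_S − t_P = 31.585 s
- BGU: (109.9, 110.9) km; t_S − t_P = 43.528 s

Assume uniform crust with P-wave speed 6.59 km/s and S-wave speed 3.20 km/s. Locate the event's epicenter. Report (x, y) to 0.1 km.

-63.7 km east, -96.9 km north

Distance from S−P lag: d = Δt · v_P v_S / (v_P − v_S) = Δt · (6.59·3.20)/(6.59−3.20) ≈ 6.2206·Δt.
So d_ELK = 146.00, d_MCB = 196.48, d_BGU = 270.77 km.
Circle about each station: (x + 42.8)² + (y − 47.6)² = 146.00²; (x + 111.8)² + (y − 93.6)² = 196.48²; (x − 109.9)² + (y − 110.9)² = 270.77².
Subtracting the ELK equation from the MCB and BGU equations removes the quadratic terms:
-138.0 x + 92.0 y = -125.79
305.4 x + 126.6 y = -31721.17
Solving the 2×2 system: x ≈ -63.7, y ≈ -96.9 km.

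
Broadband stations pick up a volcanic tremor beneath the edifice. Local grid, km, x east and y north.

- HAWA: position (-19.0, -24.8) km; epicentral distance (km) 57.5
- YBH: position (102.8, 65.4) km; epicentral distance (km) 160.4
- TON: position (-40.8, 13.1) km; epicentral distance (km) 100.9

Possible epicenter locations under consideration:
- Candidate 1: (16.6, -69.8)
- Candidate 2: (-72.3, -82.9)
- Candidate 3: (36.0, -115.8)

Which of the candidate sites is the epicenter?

For each candidate, compare |candidate − station| to the reported distance:
Candidate 1: residuals HAWA 0.1, YBH 0.1, TON 0.1 → max 0.1 km
Candidate 2: residuals HAWA 21.3, YBH 69.1, TON 0.1 → max 69.1 km
Candidate 3: residuals HAWA 48.8, YBH 32.7, TON 49.1 → max 49.1 km
Only Candidate 1 has all residuals ≈ 0.

Candidate 1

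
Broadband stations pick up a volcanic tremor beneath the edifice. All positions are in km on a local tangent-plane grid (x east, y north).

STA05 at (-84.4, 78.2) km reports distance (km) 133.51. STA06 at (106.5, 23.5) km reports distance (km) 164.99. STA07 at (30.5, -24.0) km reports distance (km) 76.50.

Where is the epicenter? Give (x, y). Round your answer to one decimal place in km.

x ≈ -42.0 km, y ≈ -48.4 km

Circle about each station: (x + 84.4)² + (y − 78.2)² = 133.51²; (x − 106.5)² + (y − 23.5)² = 164.99²; (x − 30.5)² + (y + 24.0)² = 76.50².
Subtracting the STA05 equation from the STA06 and STA07 equations removes the quadratic terms:
381.8 x − 109.4 y = -10740.88
229.8 x − 204.4 y = 240.32
Solving the 2×2 system: x ≈ -42.0, y ≈ -48.4 km.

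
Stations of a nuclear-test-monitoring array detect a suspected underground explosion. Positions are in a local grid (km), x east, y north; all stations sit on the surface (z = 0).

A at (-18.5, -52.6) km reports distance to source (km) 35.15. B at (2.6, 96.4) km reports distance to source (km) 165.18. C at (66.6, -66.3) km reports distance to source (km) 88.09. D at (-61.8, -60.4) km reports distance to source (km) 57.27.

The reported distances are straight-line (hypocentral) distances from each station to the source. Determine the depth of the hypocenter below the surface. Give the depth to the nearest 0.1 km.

32.9 km

Each station gives a sphere (x−x_i)² + (y−y_i)² + z² = d_i² (stations at z=0).
Subtracting the A sphere from B and C: z² cancels, leaving linear equations in x and y:
42.2 x + 298.0 y = -19858.20
170.2 x − 27.4 y = -802.09
Solving: x ≈ -15.096, y ≈ -64.500 km (keep extra digits for the depth step; rounded: -15.1, -64.5).
Then from the A sphere: z² = 35.15² − (x + 18.5)² − (y + 52.6)² with x = -15.096, y = -64.500, so z ≈ 32.899 ≈ 32.9 km.
Check against D (with the unrounded solution): distance 57.27 ≈ 57.27 km. ✓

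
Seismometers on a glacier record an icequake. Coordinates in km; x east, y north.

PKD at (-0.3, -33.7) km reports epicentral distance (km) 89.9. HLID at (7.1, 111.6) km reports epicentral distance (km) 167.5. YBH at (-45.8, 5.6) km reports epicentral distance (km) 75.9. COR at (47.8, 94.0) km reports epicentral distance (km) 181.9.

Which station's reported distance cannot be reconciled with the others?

Solve using three stations at a time. Using PKD, HLID, COR (subtract circle equations pairwise → linear system) gives (x, y) ≈ (-89.6, -25.0).
Distances from that point to each station vs reported:
  PKD: calculated 89.8 vs reported 89.9 → residual 0.1 km
  HLID: calculated 167.4 vs reported 167.5 → residual 0.1 km
  YBH: calculated 53.5 vs reported 75.9 → residual 22.4 km
  COR: calculated 181.8 vs reported 181.9 → residual 0.1 km
PKD, HLID, COR are mutually consistent (residuals ≈ 0); YBH is off by 22.4 km.

YBH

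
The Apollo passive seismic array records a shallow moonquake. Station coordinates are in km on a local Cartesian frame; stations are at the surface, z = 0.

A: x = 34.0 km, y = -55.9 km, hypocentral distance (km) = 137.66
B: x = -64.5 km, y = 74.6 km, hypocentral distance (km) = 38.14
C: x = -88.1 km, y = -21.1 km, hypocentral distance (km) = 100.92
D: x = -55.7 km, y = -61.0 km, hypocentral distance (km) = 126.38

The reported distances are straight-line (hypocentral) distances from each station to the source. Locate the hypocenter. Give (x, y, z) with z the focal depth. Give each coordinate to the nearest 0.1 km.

x ≈ -34.3 km, y ≈ 62.0 km, depth ≈ 19.6 km

Each station gives a sphere (x−x_i)² + (y−y_i)² + z² = d_i² (stations at z=0).
Subtracting the A sphere from B and C: z² cancels, leaving linear equations in x and y:
-197.0 x + 261.0 y = 22940.22
-244.2 x + 69.6 y = 12691.44
Solving: x ≈ -34.299, y ≈ 62.005 km (keep extra digits for the depth step; rounded: -34.3, 62.0).
Then from the A sphere: z² = 137.66² − (x − 34.0)² − (y + 55.9)² with x = -34.299, y = 62.005, so z ≈ 19.594 ≈ 19.6 km.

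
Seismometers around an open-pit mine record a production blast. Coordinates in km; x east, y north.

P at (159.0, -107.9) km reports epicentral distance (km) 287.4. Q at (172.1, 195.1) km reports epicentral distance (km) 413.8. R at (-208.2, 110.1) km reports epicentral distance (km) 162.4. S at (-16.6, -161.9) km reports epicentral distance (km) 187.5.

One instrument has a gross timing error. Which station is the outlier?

Solve using three stations at a time. Using Q, R, S (subtract circle equations pairwise → linear system) gives (x, y) ≈ (-164.1, -46.2).
Distances from that point to each station vs reported:
  P: calculated 328.9 vs reported 287.4 → residual 41.5 km
  Q: calculated 413.8 vs reported 413.8 → residual 0.0 km
  R: calculated 162.4 vs reported 162.4 → residual 0.0 km
  S: calculated 187.5 vs reported 187.5 → residual 0.0 km
Q, R, S are mutually consistent (residuals ≈ 0); P is off by 41.5 km.

P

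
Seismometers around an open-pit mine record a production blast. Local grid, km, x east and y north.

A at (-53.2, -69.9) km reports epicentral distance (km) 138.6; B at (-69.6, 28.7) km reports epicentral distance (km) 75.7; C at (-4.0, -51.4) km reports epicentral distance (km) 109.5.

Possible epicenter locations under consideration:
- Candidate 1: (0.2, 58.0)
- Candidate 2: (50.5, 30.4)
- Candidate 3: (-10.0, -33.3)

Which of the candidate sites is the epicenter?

Candidate 1

For each candidate, compare |candidate − station| to the reported distance:
Candidate 1: residuals A 0.0, B 0.0, C 0.0 → max 0.0 km
Candidate 2: residuals A 5.7, B 44.4, C 11.2 → max 44.4 km
Candidate 3: residuals A 82.0, B 10.3, C 90.4 → max 90.4 km
Only Candidate 1 has all residuals ≈ 0.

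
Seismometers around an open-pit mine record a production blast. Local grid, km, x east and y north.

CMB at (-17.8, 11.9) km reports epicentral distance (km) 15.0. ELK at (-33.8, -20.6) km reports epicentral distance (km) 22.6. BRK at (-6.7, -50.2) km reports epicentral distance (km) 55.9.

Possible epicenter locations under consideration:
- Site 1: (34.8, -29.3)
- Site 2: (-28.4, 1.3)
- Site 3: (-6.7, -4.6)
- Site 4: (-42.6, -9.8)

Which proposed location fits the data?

Site 2

For each candidate, compare |candidate − station| to the reported distance:
Site 1: residuals CMB 51.8, ELK 46.5, BRK 9.4 → max 51.8 km
Site 2: residuals CMB 0.0, ELK 0.0, BRK 0.0 → max 0.0 km
Site 3: residuals CMB 4.9, ELK 8.9, BRK 10.3 → max 10.3 km
Site 4: residuals CMB 18.0, ELK 8.7, BRK 1.9 → max 18.0 km
Only Site 2 has all residuals ≈ 0.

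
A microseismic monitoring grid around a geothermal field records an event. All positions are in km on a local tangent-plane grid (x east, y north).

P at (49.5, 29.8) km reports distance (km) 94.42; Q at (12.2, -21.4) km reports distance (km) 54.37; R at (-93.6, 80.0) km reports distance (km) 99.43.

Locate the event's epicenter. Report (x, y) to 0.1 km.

Circle about each station: (x − 49.5)² + (y − 29.8)² = 94.42²; (x − 12.2)² + (y + 21.4)² = 54.37²; (x + 93.6)² + (y − 80.0)² = 99.43².
Subtracting the P equation from the Q and R equations removes the quadratic terms:
-74.6 x − 102.4 y = 3227.55
-286.2 x + 100.4 y = 10851.48
Solving the 2×2 system: x ≈ -39.0, y ≈ -3.1 km.
Check against P (with the unrounded x, y): √((x − 49.5)²+(y − 29.8)²) = 94.42 ≈ 94.42 km. ✓

(-39.0, -3.1)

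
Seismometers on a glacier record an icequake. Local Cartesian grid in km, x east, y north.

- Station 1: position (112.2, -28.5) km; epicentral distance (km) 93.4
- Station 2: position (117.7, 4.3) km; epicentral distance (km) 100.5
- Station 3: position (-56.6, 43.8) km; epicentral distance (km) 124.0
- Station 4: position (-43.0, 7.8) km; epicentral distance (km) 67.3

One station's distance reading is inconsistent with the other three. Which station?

Solve using three stations at a time. Using Station 1, Station 2, Station 4 (subtract circle equations pairwise → linear system) gives (x, y) ≈ (19.5, -17.1).
Distances from that point to each station vs reported:
  Station 1: calculated 93.4 vs reported 93.4 → residual 0.0 km
  Station 2: calculated 100.5 vs reported 100.5 → residual 0.0 km
  Station 3: calculated 97.5 vs reported 124.0 → residual 26.5 km
  Station 4: calculated 67.3 vs reported 67.3 → residual 0.0 km
Station 1, Station 2, Station 4 are mutually consistent (residuals ≈ 0); Station 3 is off by 26.5 km.

Station 3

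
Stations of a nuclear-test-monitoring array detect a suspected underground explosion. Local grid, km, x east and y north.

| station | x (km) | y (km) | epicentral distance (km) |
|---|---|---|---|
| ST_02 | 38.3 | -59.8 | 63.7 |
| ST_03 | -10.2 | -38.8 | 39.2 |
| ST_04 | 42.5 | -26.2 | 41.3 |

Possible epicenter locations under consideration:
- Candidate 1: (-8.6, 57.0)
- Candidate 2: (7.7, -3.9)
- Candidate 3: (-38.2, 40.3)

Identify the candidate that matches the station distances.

For each candidate, compare |candidate − station| to the reported distance:
Candidate 1: residuals ST_02 62.2, ST_03 56.6, ST_04 56.3 → max 62.2 km
Candidate 2: residuals ST_02 0.0, ST_03 0.0, ST_04 0.0 → max 0.0 km
Candidate 3: residuals ST_02 62.3, ST_03 44.7, ST_04 63.3 → max 63.3 km
Only Candidate 2 has all residuals ≈ 0.

Candidate 2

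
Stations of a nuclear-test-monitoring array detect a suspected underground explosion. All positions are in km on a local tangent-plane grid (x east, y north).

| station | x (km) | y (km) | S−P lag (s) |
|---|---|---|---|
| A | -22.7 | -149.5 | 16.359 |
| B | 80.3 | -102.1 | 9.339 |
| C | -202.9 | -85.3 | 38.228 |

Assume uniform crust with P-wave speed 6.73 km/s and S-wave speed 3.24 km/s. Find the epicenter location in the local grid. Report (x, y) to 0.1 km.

Distance from S−P lag: d = Δt · v_P v_S / (v_P − v_S) = Δt · (6.73·3.24)/(6.73−3.24) ≈ 6.2479·Δt.
So d_A = 102.21, d_B = 58.35, d_C = 238.85 km.
Circle about each station: (x + 22.7)² + (y + 149.5)² = 102.21²; (x − 80.3)² + (y + 102.1)² = 58.35²; (x + 202.9)² + (y + 85.3)² = 238.85².
Subtracting the A equation from the B and C equations removes the quadratic terms:
206.0 x + 94.8 y = 1049.12
-360.4 x + 128.4 y = -21023.48
Solving the 2×2 system: x ≈ 35.1, y ≈ -65.2 km.

35.1 km east, -65.2 km north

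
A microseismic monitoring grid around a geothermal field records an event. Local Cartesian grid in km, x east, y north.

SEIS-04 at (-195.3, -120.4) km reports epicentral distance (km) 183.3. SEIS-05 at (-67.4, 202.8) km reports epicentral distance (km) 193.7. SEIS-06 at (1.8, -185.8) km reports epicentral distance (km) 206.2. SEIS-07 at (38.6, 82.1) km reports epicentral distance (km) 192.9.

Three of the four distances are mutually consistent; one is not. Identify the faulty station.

SEIS-07

Solve using three stations at a time. Using SEIS-04, SEIS-05, SEIS-06 (subtract circle equations pairwise → linear system) gives (x, y) ≈ (-65.6, 9.1).
Distances from that point to each station vs reported:
  SEIS-04: calculated 183.3 vs reported 183.3 → residual 0.0 km
  SEIS-05: calculated 193.7 vs reported 193.7 → residual 0.0 km
  SEIS-06: calculated 206.2 vs reported 206.2 → residual 0.0 km
  SEIS-07: calculated 127.2 vs reported 192.9 → residual 65.7 km
SEIS-04, SEIS-05, SEIS-06 are mutually consistent (residuals ≈ 0); SEIS-07 is off by 65.7 km.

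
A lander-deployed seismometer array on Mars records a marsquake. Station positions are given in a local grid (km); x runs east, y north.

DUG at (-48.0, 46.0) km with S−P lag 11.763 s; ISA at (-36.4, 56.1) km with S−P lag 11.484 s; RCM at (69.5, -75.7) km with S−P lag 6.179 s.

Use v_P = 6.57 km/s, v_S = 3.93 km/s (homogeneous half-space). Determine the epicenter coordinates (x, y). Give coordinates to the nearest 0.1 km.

46.3 km east, -19.9 km north

Distance from S−P lag: d = Δt · v_P v_S / (v_P − v_S) = Δt · (6.57·3.93)/(6.57−3.93) ≈ 9.7803·Δt.
So d_DUG = 115.05, d_ISA = 112.32, d_RCM = 60.43 km.
Circle about each station: (x + 48.0)² + (y − 46.0)² = 115.05²; (x + 36.4)² + (y − 56.1)² = 112.32²; (x − 69.5)² + (y + 75.7)² = 60.43².
Subtracting the DUG equation from the ISA and RCM equations removes the quadratic terms:
23.2 x + 20.2 y = 672.89
235.0 x − 243.4 y = 15725.46
Solving the 2×2 system: x ≈ 46.3, y ≈ -19.9 km.
Check against DUG (with the unrounded x, y): √((x + 48.0)²+(y − 46.0)²) = 115.05 ≈ 115.05 km. ✓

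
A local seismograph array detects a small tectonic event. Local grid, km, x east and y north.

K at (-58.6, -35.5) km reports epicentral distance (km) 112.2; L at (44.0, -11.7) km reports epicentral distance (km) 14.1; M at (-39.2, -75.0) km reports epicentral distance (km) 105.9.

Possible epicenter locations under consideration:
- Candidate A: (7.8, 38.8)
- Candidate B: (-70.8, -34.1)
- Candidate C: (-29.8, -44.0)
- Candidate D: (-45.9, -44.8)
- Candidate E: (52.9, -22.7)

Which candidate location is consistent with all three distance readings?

For each candidate, compare |candidate − station| to the reported distance:
Candidate A: residuals K 12.6, L 48.0, M 17.2 → max 48.0 km
Candidate B: residuals K 99.9, L 102.9, M 54.2 → max 102.9 km
Candidate C: residuals K 82.2, L 66.5, M 73.5 → max 82.2 km
Candidate D: residuals K 96.5, L 81.7, M 75.0 → max 96.5 km
Candidate E: residuals K 0.0, L 0.0, M 0.0 → max 0.0 km
Only Candidate E has all residuals ≈ 0.

Candidate E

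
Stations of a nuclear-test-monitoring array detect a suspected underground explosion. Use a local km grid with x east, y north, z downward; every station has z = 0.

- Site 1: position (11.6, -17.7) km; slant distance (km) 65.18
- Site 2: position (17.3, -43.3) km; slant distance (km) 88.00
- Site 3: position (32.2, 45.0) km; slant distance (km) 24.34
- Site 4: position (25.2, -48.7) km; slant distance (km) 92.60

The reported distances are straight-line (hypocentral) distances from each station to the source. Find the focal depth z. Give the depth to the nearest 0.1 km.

Each station gives a sphere (x−x_i)² + (y−y_i)² + z² = d_i² (stations at z=0).
Subtracting the Site 1 sphere from Site 2 and Site 3: z² cancels, leaving linear equations in x and y:
11.4 x − 51.2 y = -1769.24
41.2 x + 125.4 y = 6269.99
Solving: x ≈ 28.019, y ≈ 40.794 km (keep extra digits for the depth step; rounded: 28.0, 40.8).
Then from the Site 1 sphere: z² = 65.18² − (x − 11.6)² − (y + 17.7)² with x = 28.019, y = 40.794, so z ≈ 23.607 ≈ 23.6 km.

23.6 km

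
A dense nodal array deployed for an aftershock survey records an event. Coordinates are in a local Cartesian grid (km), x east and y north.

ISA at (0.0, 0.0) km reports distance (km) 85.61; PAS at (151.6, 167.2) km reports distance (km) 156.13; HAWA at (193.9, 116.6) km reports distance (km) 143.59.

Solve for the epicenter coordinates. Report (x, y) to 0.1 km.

Circle about each station: x² + y² = 85.61²; (x − 151.6)² + (y − 167.2)² = 156.13²; (x − 193.9)² + (y − 116.6)² = 143.59².
Subtracting the ISA equation from the PAS and HAWA equations removes the quadratic terms:
303.2 x + 334.4 y = 33890.90
387.8 x + 233.2 y = 37903.75
Solving the 2×2 system: x ≈ 80.9, y ≈ 28.0 km.

80.9 km east, 28.0 km north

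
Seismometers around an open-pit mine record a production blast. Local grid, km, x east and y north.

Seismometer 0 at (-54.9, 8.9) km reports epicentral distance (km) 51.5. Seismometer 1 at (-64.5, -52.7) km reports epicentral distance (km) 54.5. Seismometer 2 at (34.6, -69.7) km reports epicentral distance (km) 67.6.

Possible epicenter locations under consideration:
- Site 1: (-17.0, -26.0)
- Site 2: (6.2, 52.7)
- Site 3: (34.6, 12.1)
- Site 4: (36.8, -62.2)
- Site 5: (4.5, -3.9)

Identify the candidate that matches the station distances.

For each candidate, compare |candidate − station| to the reported distance:
Site 1: residuals Seismometer 0 0.0, Seismometer 1 0.0, Seismometer 2 0.0 → max 0.0 km
Site 2: residuals Seismometer 0 23.7, Seismometer 1 72.4, Seismometer 2 58.1 → max 72.4 km
Site 3: residuals Seismometer 0 38.1, Seismometer 1 63.9, Seismometer 2 14.2 → max 63.9 km
Site 4: residuals Seismometer 0 64.5, Seismometer 1 47.2, Seismometer 2 59.8 → max 64.5 km
Site 5: residuals Seismometer 0 9.3, Seismometer 1 30.0, Seismometer 2 4.8 → max 30.0 km
Only Site 1 has all residuals ≈ 0.

Site 1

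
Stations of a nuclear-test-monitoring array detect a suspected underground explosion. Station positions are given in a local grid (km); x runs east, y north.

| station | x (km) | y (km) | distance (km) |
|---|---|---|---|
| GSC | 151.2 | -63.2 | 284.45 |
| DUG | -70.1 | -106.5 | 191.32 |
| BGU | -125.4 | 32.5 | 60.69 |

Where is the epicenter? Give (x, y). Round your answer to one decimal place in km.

x ≈ -92.5 km, y ≈ 83.5 km

Circle about each station: (x − 151.2)² + (y + 63.2)² = 284.45²; (x + 70.1)² + (y + 106.5)² = 191.32²; (x + 125.4)² + (y − 32.5)² = 60.69².
Subtracting pairs of circle equations eliminates x²+y² and gives linear equations (the radical axes):
-442.6 x − 86.6 y = 33709.04
-553.2 x + 191.4 y = 67154.26
Solving the 2×2 system: x ≈ -92.5, y ≈ 83.5 km.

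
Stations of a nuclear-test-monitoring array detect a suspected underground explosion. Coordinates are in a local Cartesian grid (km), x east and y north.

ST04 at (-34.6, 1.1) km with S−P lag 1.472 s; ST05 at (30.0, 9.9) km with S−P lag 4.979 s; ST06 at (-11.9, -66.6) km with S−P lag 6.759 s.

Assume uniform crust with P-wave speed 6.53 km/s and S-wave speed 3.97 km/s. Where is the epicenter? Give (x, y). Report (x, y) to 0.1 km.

Distance from S−P lag: d = Δt · v_P v_S / (v_P − v_S) = Δt · (6.53·3.97)/(6.53−3.97) ≈ 10.1266·Δt.
So d_ST04 = 14.91, d_ST05 = 50.42, d_ST06 = 68.45 km.
Circle about each station: (x + 34.6)² + (y − 1.1)² = 14.91²; (x − 30.0)² + (y − 9.9)² = 50.42²; (x + 11.9)² + (y + 66.6)² = 68.45².
Subtracting pairs of circle equations eliminates x²+y² and gives linear equations (the radical axes):
129.2 x + 17.6 y = -2520.23
45.4 x − 135.4 y = -1084.29
Solving the 2×2 system: x ≈ -19.7, y ≈ 1.4 km.
Check against ST04 (with the unrounded x, y): √((x + 34.6)²+(y − 1.1)²) = 14.91 ≈ 14.91 km. ✓

x ≈ -19.7 km, y ≈ 1.4 km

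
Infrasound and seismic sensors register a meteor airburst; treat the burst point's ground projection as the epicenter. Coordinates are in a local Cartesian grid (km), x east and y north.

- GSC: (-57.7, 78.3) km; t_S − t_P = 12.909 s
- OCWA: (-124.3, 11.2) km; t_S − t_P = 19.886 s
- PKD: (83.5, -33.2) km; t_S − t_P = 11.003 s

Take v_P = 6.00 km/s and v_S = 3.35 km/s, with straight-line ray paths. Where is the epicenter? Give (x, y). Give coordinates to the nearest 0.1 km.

(25.7, 27.0)

Distance from S−P lag: d = Δt · v_P v_S / (v_P − v_S) = Δt · (6.00·3.35)/(6.00−3.35) ≈ 7.5849·Δt.
So d_GSC = 97.91, d_OCWA = 150.83, d_PKD = 83.46 km.
Circle about each station: (x + 57.7)² + (y − 78.3)² = 97.91²; (x + 124.3)² + (y − 11.2)² = 150.83²; (x − 83.5)² + (y + 33.2)² = 83.46².
Subtracting the GSC equation from the OCWA and PKD equations removes the quadratic terms:
-133.2 x − 134.2 y = -7047.57
282.4 x − 223.0 y = 1235.11
Solving the 2×2 system: x ≈ 25.7, y ≈ 27.0 km.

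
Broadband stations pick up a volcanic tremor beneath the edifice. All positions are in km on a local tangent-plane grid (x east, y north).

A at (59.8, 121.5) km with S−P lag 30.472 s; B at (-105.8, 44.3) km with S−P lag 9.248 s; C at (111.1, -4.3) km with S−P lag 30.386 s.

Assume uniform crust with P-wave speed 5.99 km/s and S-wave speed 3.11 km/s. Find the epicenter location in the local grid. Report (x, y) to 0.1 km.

x ≈ -85.3 km, y ≈ -11.9 km

Distance from S−P lag: d = Δt · v_P v_S / (v_P − v_S) = Δt · (5.99·3.11)/(5.99−3.11) ≈ 6.4684·Δt.
So d_A = 197.10, d_B = 59.82, d_C = 196.55 km.
Circle about each station: (x − 59.8)² + (y − 121.5)² = 197.10²; (x + 105.8)² + (y − 44.3)² = 59.82²; (x − 111.1)² + (y + 4.3)² = 196.55².
Subtracting the A equation from the B and C equations removes the quadratic terms:
-331.2 x − 154.4 y = 30087.82
102.6 x − 251.6 y = -5760.08
Solving the 2×2 system: x ≈ -85.3, y ≈ -11.9 km.
Check against A (with the unrounded x, y): √((x − 59.8)²+(y − 121.5)²) = 197.10 ≈ 197.10 km. ✓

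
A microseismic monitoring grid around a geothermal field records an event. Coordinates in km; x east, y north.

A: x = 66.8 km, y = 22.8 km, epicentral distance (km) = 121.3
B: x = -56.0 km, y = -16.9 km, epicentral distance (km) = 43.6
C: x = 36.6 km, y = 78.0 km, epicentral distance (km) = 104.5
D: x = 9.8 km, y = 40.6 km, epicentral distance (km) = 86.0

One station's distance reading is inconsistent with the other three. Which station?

Solve using three stations at a time. Using A, B, C (subtract circle equations pairwise → linear system) gives (x, y) ≈ (-54.4, 26.7).
Distances from that point to each station vs reported:
  A: calculated 121.3 vs reported 121.3 → residual 0.0 km
  B: calculated 43.6 vs reported 43.6 → residual 0.0 km
  C: calculated 104.5 vs reported 104.5 → residual 0.0 km
  D: calculated 65.7 vs reported 86.0 → residual 20.3 km
A, B, C are mutually consistent (residuals ≈ 0); D is off by 20.3 km.

D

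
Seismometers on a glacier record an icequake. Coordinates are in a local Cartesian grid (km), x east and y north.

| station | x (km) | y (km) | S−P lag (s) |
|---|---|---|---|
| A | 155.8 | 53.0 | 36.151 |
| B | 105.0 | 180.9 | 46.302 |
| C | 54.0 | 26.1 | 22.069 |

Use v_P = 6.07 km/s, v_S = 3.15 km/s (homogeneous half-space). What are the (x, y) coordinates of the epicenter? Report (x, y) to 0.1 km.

x ≈ -33.9 km, y ≈ -88.6 km

Distance from S−P lag: d = Δt · v_P v_S / (v_P − v_S) = Δt · (6.07·3.15)/(6.07−3.15) ≈ 6.5481·Δt.
So d_A = 236.72, d_B = 303.19, d_C = 144.51 km.
Circle about each station: (x − 155.8)² + (y − 53.0)² = 236.72²; (x − 105.0)² + (y − 180.9)² = 303.19²; (x − 54.0)² + (y − 26.1)² = 144.51².
Subtracting pairs of circle equations eliminates x²+y² and gives linear equations (the radical axes):
-101.6 x + 255.8 y = -19220.65
-203.6 x − 53.8 y = 11667.79
Solving the 2×2 system: x ≈ -33.9, y ≈ -88.6 km.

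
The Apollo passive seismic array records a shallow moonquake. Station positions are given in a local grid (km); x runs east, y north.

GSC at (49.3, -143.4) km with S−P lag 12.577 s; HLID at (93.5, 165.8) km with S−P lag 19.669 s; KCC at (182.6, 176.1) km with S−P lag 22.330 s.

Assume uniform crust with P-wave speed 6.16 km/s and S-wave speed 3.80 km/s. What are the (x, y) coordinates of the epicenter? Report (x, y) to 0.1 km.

x ≈ 99.5 km, y ≈ -29.2 km

Distance from S−P lag: d = Δt · v_P v_S / (v_P − v_S) = Δt · (6.16·3.80)/(6.16−3.80) ≈ 9.9186·Δt.
So d_GSC = 124.75, d_HLID = 195.09, d_KCC = 221.48 km.
Circle about each station: (x − 49.3)² + (y + 143.4)² = 124.75²; (x − 93.5)² + (y − 165.8)² = 195.09²; (x − 182.6)² + (y − 176.1)² = 221.48².
Subtracting the GSC equation from the HLID and KCC equations removes the quadratic terms:
88.4 x + 618.4 y = -9259.71
266.6 x + 639.0 y = 7869.09
Solving the 2×2 system: x ≈ 99.5, y ≈ -29.2 km.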